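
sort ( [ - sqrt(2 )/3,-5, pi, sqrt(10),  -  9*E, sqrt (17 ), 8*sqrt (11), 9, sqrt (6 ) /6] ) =[ - 9*E, - 5,-sqrt( 2 ) /3,  sqrt( 6) /6,pi, sqrt(10 ), sqrt( 17), 9,8 *sqrt( 11 )]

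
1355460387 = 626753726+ 728706661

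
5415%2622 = 171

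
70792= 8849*8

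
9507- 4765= 4742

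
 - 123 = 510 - 633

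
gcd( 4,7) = 1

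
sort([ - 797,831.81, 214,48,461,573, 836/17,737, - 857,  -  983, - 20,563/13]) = [ - 983, - 857, - 797, - 20,563/13,48,836/17, 214, 461, 573,737 , 831.81 ]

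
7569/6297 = 1+424/2099 = 1.20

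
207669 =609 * 341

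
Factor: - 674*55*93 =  - 3447510 = - 2^1 * 3^1*5^1*11^1*31^1 * 337^1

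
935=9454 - 8519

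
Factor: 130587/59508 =79/36 = 2^ ( - 2)*3^(-2) * 79^1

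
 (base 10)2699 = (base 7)10604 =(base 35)274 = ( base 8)5213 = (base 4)222023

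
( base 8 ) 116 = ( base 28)2m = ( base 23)39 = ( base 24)36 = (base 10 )78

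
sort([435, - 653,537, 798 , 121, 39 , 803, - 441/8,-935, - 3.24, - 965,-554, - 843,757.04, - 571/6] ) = [-965, - 935, - 843, - 653 , - 554,-571/6, - 441/8,-3.24, 39, 121, 435,537, 757.04, 798,803]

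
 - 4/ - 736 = 1/184 = 0.01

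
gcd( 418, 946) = 22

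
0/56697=0 = 0.00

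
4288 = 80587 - 76299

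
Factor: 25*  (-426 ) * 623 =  - 6634950 = -2^1 * 3^1 * 5^2 * 7^1*71^1*89^1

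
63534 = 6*10589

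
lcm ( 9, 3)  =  9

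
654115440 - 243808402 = 410307038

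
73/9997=73/9997 = 0.01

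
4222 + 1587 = 5809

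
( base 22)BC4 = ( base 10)5592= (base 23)AD3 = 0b1010111011000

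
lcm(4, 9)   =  36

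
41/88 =41/88 = 0.47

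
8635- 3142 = 5493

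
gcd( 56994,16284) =8142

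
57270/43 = 1331 + 37/43 = 1331.86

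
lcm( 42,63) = 126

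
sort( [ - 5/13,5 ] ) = [ - 5/13,5 ] 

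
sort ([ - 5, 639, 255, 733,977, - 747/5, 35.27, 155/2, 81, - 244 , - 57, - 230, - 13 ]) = [ - 244,  -  230,-747/5,  -  57, - 13, - 5,35.27, 155/2,81 , 255, 639, 733,977 ] 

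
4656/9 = 1552/3  =  517.33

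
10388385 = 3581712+6806673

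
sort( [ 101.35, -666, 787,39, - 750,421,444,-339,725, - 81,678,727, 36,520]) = [ - 750, - 666  ,-339, - 81,36, 39,101.35,421, 444,520,678,725, 727,787]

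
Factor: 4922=2^1*23^1*107^1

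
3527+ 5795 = 9322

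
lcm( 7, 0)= 0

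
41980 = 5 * 8396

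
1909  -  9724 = -7815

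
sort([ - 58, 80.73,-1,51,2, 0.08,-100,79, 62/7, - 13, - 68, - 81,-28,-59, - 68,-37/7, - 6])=[ - 100,-81,-68, - 68, - 59, - 58,-28, - 13, - 6, - 37/7, - 1,0.08, 2, 62/7,51,79, 80.73] 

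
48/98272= 3/6142 = 0.00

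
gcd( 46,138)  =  46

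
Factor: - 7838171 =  - 11^1*712561^1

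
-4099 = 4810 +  - 8909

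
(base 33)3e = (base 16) 71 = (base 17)6b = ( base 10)113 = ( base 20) 5D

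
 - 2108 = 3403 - 5511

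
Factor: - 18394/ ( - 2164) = 2^( - 1)*17^1 =17/2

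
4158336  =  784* 5304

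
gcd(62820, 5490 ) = 90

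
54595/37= 54595/37 = 1475.54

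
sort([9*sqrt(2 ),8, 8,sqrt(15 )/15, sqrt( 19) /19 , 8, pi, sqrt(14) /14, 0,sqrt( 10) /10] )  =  [ 0,sqrt( 19 ) /19,sqrt (15)/15 , sqrt( 14 )/14, sqrt ( 10) /10, pi, 8, 8,8, 9*sqrt(2) ]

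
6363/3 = 2121 = 2121.00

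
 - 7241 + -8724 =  - 15965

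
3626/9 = 402+8/9 = 402.89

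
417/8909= 417/8909 = 0.05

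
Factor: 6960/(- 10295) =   -  2^4*3^1*71^( - 1) =-48/71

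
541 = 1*541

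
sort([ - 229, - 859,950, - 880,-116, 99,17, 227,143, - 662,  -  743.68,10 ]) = [ - 880, - 859,- 743.68, - 662, - 229,-116,10,17, 99,143,227, 950]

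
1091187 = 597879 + 493308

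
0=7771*0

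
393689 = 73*5393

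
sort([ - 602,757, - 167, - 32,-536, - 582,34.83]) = [ - 602, - 582, - 536,-167, -32, 34.83,  757]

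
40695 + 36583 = 77278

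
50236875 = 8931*5625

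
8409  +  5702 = 14111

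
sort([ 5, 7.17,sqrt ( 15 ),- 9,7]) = [ - 9 , sqrt( 15 ), 5,7 , 7.17]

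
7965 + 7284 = 15249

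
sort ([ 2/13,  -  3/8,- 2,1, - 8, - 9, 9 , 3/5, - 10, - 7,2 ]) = [ - 10, - 9, - 8, - 7 , - 2,-3/8,2/13, 3/5,1,2, 9] 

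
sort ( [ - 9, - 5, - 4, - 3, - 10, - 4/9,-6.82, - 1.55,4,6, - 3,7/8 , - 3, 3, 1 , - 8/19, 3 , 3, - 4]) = [ - 10, - 9, - 6.82, - 5 , - 4, - 4, - 3, - 3, - 3, - 1.55, - 4/9, - 8/19, 7/8 , 1 , 3, 3, 3,4,6]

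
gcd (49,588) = 49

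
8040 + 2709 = 10749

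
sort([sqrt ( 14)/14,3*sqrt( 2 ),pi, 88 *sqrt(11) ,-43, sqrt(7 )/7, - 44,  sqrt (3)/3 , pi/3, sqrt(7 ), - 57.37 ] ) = [ - 57.37, - 44,  -  43 , sqrt(14 )/14,sqrt(7 )/7, sqrt(3)/3, pi/3,sqrt(7), pi,3* sqrt( 2 ), 88*sqrt (11 )] 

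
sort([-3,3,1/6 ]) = [-3,  1/6 , 3]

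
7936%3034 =1868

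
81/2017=81/2017= 0.04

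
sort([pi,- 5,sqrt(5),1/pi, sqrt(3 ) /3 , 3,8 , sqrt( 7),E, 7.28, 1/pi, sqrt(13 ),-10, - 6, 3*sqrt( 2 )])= [-10,- 6, - 5, 1/pi,1/pi,sqrt( 3 ) /3,  sqrt( 5 ),sqrt(7 ), E , 3, pi,sqrt(13),3 *sqrt(2 ),  7.28,8]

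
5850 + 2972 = 8822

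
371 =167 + 204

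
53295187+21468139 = 74763326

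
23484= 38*618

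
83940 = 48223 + 35717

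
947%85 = 12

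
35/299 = 35/299 = 0.12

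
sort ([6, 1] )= [1, 6]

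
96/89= 96/89 = 1.08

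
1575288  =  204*7722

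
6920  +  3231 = 10151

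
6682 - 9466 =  - 2784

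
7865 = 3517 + 4348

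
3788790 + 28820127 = 32608917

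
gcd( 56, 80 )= 8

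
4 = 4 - 0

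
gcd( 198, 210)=6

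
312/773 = 312/773 =0.40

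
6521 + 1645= 8166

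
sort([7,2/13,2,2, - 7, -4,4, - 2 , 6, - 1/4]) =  [-7,-4,-2, - 1/4,2/13,  2, 2,  4, 6,7] 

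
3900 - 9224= -5324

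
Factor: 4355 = 5^1*13^1*67^1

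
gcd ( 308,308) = 308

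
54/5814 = 3/323 = 0.01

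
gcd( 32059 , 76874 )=1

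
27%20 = 7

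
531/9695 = 531/9695 = 0.05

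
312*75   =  23400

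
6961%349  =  330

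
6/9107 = 6/9107 = 0.00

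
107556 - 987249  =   - 879693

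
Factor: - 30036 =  - 2^2 * 3^1*2503^1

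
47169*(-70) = -3301830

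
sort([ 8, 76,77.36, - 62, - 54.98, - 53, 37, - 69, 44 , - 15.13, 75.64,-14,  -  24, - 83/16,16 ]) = [ - 69,  -  62, - 54.98,-53,- 24, - 15.13, - 14,  -  83/16, 8, 16,37,44 , 75.64,76, 77.36 ] 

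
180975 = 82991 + 97984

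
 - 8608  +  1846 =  -6762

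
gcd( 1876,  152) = 4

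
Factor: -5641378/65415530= - 2820689/32707765 = - 5^( - 1)*331^ ( - 1)*19763^(-1) *2820689^1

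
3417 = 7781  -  4364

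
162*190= 30780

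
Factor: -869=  -11^1*79^1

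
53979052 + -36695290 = 17283762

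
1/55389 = 1/55389 = 0.00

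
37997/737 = 37997/737 = 51.56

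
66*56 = 3696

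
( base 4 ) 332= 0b111110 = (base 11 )57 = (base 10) 62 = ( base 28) 26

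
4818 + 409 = 5227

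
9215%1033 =951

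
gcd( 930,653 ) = 1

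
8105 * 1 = 8105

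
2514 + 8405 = 10919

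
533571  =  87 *6133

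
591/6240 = 197/2080  =  0.09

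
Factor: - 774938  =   - 2^1*29^1*31^1*431^1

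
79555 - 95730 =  - 16175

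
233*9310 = 2169230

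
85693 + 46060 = 131753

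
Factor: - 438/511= - 6/7= - 2^1 *3^1*7^ ( - 1) 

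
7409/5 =1481 + 4/5 = 1481.80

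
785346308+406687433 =1192033741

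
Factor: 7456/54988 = 8/59 = 2^3*59^(-1)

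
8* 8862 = 70896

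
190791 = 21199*9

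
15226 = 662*23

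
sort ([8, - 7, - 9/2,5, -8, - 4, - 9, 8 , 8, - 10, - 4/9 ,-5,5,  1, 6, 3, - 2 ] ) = [ - 10 , - 9, - 8, - 7,- 5,-9/2, - 4, - 2, - 4/9 , 1, 3, 5,  5, 6,8,8, 8]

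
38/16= 19/8 = 2.38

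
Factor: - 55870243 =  - 11^1 * 13^1*23^1 * 16987^1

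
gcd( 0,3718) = 3718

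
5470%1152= 862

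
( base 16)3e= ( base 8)76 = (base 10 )62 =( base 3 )2022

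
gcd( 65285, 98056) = 1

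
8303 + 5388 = 13691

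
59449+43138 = 102587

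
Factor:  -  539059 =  - 31^1 * 17389^1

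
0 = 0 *61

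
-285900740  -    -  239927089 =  - 45973651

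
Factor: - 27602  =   - 2^1*37^1*373^1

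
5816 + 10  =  5826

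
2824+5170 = 7994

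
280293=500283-219990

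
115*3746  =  430790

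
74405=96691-22286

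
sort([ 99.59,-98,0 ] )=[ - 98,  0,99.59] 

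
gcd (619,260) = 1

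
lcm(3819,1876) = 106932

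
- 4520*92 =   -  415840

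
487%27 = 1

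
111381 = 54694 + 56687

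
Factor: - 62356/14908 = -7^1 * 17^1*131^1 *3727^(  -  1 ) = - 15589/3727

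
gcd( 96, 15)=3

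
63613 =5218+58395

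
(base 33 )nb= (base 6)3322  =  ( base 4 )30002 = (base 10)770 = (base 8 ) 1402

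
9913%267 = 34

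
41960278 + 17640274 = 59600552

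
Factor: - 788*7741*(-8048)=2^6*197^1*503^1*7741^1 = 49092059584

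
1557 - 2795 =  - 1238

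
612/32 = 153/8 = 19.12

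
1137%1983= 1137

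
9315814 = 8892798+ 423016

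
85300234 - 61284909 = 24015325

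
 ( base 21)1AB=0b1010010110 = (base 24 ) 13e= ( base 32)km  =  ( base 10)662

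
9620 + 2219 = 11839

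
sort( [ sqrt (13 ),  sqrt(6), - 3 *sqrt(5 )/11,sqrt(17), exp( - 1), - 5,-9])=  [ - 9 ,-5,-3*sqrt(5) /11,exp(-1), sqrt( 6 ) , sqrt( 13)  ,  sqrt(17) ]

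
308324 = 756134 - 447810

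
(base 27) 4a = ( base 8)166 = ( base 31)3P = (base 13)91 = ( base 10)118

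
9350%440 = 110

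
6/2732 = 3/1366= 0.00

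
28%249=28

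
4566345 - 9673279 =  - 5106934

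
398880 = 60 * 6648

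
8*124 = 992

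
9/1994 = 9/1994 = 0.00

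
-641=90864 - 91505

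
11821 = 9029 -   -  2792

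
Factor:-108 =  - 2^2*3^3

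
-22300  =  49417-71717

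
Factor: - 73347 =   -  3^1 * 23^1*1063^1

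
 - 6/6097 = -1 + 6091/6097 = -0.00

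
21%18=3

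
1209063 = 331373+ 877690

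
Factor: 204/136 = 3/2 = 2^( - 1)*3^1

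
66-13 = 53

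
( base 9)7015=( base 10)5117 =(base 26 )7EL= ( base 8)11775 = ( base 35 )467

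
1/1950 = 1/1950 = 0.00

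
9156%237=150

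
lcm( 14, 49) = 98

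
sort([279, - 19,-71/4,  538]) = [ - 19, - 71/4,279,538]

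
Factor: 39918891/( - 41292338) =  - 2^ ( - 1 ) * 3^1*947^1*3911^(  -  1 )*5279^( - 1 )*14051^1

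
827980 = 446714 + 381266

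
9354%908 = 274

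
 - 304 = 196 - 500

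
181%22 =5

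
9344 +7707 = 17051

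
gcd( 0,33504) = 33504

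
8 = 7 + 1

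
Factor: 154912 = 2^5*47^1*103^1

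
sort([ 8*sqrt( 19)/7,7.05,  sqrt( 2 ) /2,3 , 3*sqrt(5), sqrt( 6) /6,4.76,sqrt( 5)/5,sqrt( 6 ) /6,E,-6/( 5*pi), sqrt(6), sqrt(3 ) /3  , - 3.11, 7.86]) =[ - 3.11, - 6/ (5*pi),sqrt(6)/6,  sqrt(6)/6,sqrt(5) /5, sqrt(3) /3,  sqrt (2)/2, sqrt ( 6 ) , E,3,4.76, 8*sqrt( 19) /7  ,  3*sqrt(5), 7.05,7.86]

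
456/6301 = 456/6301=0.07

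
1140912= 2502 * 456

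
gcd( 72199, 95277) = 1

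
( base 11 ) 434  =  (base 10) 521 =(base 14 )293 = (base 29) HS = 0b1000001001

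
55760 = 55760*1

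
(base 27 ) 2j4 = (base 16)7b7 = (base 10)1975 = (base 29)2a3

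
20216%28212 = 20216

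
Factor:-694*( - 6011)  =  2^1*347^1*6011^1  =  4171634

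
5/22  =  5/22 =0.23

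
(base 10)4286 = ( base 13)1c49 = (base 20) ae6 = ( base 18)D42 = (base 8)10276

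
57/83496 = 19/27832 = 0.00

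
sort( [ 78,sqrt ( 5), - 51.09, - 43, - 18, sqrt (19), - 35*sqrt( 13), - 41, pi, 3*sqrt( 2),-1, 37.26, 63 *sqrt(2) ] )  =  [ - 35*sqrt(13), - 51.09  , - 43 , - 41, - 18, - 1,sqrt( 5 ),pi , 3*sqrt(2),  sqrt ( 19),  37.26,78,63*sqrt (2 )]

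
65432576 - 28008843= 37423733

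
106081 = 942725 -836644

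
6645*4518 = 30022110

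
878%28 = 10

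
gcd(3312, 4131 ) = 9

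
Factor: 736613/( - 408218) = -2^( - 1 )*131^1*401^(- 1 )* 509^( - 1)*5623^1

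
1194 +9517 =10711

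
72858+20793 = 93651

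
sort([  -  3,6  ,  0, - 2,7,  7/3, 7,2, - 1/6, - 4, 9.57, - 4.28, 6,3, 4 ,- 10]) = [  -  10 , - 4.28, - 4,-3,-2,  -  1/6,0,2, 7/3,3,4,6,6,  7,7 , 9.57]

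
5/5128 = 5/5128  =  0.00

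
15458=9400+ 6058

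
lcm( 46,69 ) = 138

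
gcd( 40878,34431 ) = 3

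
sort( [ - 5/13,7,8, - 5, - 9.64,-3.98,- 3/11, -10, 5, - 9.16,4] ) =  [ - 10, - 9.64, - 9.16, - 5,-3.98, - 5/13,  -  3/11,4,  5,7, 8]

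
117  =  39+78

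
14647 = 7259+7388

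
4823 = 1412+3411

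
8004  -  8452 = -448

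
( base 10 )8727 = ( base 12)5073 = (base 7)34305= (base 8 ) 21027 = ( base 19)1536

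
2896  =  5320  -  2424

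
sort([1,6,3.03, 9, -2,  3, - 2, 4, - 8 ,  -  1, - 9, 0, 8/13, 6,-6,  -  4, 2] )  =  [-9,-8, -6 , - 4, - 2, - 2,  -  1,  0,8/13,1, 2, 3, 3.03, 4,6, 6, 9 ]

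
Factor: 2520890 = 2^1*5^1*79^1*3191^1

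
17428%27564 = 17428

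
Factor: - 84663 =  - 3^2*23^1*409^1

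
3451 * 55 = 189805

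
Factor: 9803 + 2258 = 12061 = 7^1*1723^1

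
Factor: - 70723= - 197^1*359^1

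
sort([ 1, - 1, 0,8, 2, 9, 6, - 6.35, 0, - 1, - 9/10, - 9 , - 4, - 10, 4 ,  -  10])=[ - 10,  -  10, - 9, - 6.35, - 4, - 1, - 1, - 9/10, 0, 0,  1,2, 4, 6, 8, 9]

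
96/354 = 16/59 = 0.27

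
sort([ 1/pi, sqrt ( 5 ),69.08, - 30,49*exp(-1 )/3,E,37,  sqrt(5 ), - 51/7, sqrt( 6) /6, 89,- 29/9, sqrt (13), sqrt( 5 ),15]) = [ - 30, - 51/7, - 29/9,1/pi,sqrt (6 ) /6 , sqrt(5 ), sqrt(5 ), sqrt( 5 ), E,sqrt( 13),49*exp( - 1)/3 , 15 , 37,69.08,89]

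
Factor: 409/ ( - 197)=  -197^( - 1) * 409^1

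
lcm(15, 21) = 105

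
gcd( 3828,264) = 132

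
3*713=2139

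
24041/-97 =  - 248 + 15/97 = -247.85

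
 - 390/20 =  - 39/2 = - 19.50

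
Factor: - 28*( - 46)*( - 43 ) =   -  55384 = - 2^3*7^1*23^1*43^1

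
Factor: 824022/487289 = 2^1*3^2*11^(-1)*31^( - 1)*1429^( - 1)*45779^1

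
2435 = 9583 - 7148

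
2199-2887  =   - 688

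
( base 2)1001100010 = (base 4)21202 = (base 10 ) 610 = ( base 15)2aa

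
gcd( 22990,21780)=1210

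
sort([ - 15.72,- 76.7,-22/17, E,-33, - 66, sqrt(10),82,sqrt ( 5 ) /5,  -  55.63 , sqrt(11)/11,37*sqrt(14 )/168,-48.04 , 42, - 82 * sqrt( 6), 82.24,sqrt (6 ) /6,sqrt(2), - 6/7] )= [ - 82 * sqrt( 6)  , - 76.7, - 66, - 55.63 , - 48.04, - 33, - 15.72, - 22/17,  -  6/7, sqrt(11)/11,sqrt( 6 ) /6, sqrt (5 ) /5,37*sqrt ( 14 )/168,sqrt( 2 ),  E,sqrt( 10),42,  82,82.24 ] 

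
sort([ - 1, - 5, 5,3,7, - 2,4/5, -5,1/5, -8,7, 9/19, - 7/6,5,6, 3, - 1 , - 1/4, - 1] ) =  [ - 8,  -  5, - 5, - 2, - 7/6, - 1,- 1, - 1, - 1/4,  1/5,9/19,4/5,3,3,5,  5,6,7 , 7 ] 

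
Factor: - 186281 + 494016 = 307735 = 5^1*61547^1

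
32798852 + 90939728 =123738580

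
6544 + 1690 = 8234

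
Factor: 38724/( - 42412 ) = -21/23 = -3^1*7^1*23^( - 1) 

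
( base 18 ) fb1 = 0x13C3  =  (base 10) 5059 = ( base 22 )A9L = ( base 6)35231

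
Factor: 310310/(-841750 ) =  - 5^( - 2)* 11^1 * 31^1*37^( -1) = - 341/925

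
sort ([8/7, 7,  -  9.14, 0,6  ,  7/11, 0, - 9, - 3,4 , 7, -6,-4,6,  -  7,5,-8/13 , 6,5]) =[  -  9.14,-9, - 7,  -  6, - 4, - 3, - 8/13,0,0,7/11,8/7,4,5 , 5, 6,6,  6,7 , 7]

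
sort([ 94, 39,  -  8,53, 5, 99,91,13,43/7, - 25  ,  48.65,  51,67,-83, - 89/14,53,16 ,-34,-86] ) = [  -  86, - 83,-34, -25,-8, - 89/14, 5,43/7, 13,16, 39, 48.65,51,53,53, 67,91 , 94,99 ]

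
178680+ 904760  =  1083440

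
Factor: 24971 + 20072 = 45043 = 31^1*1453^1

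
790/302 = 2  +  93/151 = 2.62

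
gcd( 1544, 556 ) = 4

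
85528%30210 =25108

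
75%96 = 75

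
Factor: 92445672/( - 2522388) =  - 2^1* 97^ ( - 1 )*197^(-1 )*  241^1* 1453^1 = - 700346/19109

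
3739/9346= 3739/9346 = 0.40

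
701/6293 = 701/6293 = 0.11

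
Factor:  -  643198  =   - 2^1*163^1*1973^1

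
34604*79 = 2733716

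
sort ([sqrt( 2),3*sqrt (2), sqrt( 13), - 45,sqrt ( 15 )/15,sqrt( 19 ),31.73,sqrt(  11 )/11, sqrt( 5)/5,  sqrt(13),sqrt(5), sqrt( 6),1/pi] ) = [ - 45,sqrt ( 15)/15, sqrt(11)/11,1/pi, sqrt( 5 ) /5,sqrt (2),sqrt( 5 ),sqrt(6 ),sqrt ( 13),sqrt ( 13), 3* sqrt(2 ) , sqrt( 19),31.73 ] 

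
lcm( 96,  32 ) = 96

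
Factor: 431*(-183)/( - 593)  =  3^1*61^1  *431^1 * 593^( - 1 )=78873/593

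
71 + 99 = 170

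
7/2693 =7/2693=0.00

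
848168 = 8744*97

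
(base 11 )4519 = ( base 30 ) 6i9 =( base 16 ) 173D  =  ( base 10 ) 5949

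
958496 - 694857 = 263639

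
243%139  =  104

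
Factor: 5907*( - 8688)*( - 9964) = 2^6*3^2*11^1*47^1*53^1*179^1*181^1 = 511352639424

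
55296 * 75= 4147200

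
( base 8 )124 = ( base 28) 30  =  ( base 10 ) 84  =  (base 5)314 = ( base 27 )33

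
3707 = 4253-546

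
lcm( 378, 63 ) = 378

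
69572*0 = 0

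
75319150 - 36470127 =38849023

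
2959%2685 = 274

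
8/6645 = 8/6645  =  0.00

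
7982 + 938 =8920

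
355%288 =67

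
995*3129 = 3113355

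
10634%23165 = 10634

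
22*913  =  20086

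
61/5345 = 61/5345 = 0.01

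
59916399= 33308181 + 26608218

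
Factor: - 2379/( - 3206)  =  2^( - 1) * 3^1*7^( -1)*13^1*61^1*229^( -1)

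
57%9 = 3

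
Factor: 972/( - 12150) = -2/25= - 2^1*5^( - 2)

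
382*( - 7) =-2674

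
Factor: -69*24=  - 2^3*3^2*23^1 = - 1656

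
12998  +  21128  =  34126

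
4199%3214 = 985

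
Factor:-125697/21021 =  - 7^(-2 )*293^1 = - 293/49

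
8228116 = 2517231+5710885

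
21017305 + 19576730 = 40594035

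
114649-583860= -469211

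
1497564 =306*4894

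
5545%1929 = 1687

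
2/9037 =2/9037 = 0.00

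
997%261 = 214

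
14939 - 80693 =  - 65754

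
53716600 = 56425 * 952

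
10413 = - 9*( - 1157)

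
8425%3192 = 2041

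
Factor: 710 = 2^1*5^1* 71^1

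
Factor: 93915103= 127^1*389^1*1901^1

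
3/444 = 1/148 = 0.01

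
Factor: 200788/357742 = 142/253 = 2^1 * 11^( - 1) * 23^( - 1)*71^1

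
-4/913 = -4/913=- 0.00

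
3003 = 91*33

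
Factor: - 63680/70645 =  - 64/71 = - 2^6*71^( - 1 ) 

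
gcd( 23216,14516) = 4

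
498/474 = 1+ 4/79 = 1.05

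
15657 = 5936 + 9721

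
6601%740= 681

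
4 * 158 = 632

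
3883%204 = 7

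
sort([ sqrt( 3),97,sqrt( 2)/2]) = [ sqrt(2)/2,sqrt(3),97]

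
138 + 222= 360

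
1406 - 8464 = - 7058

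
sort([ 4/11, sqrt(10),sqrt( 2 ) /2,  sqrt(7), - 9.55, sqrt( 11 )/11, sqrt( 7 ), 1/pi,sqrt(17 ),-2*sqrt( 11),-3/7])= [ - 9.55,  -  2*sqrt( 11), - 3/7, sqrt( 11 )/11,1/pi, 4/11, sqrt( 2)/2,sqrt (7), sqrt( 7), sqrt( 10 ), sqrt( 17) ]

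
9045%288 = 117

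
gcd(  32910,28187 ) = 1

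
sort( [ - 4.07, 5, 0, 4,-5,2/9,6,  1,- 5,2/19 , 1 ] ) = [ - 5,- 5, - 4.07, 0,  2/19, 2/9,1,1, 4,5,6]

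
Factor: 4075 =5^2*163^1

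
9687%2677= 1656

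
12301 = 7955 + 4346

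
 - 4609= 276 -4885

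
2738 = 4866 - 2128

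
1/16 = 1/16  =  0.06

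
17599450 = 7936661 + 9662789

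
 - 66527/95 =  - 701 + 68/95  =  - 700.28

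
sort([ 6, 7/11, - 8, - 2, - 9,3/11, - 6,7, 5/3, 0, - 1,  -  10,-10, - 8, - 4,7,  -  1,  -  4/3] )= [ - 10,  -  10, - 9, - 8, - 8,-6,-4, - 2, - 4/3, - 1, - 1, 0,3/11,7/11,5/3 , 6,7, 7 ] 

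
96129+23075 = 119204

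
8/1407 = 8/1407=0.01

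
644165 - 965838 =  - 321673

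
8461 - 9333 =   -  872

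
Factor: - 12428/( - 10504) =239/202 = 2^( - 1 )*101^( - 1)*239^1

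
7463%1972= 1547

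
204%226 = 204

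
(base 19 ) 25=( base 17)29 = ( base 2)101011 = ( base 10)43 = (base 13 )34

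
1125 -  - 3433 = 4558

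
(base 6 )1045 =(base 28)8L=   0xf5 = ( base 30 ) 85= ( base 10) 245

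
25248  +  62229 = 87477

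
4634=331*14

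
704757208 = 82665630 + 622091578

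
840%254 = 78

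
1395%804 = 591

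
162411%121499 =40912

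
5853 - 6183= - 330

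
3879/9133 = 3879/9133 = 0.42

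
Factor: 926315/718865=185263/143773  =  7^(-1)*13^1*19^( -1 )*23^( - 1 )*47^(-1 ) * 14251^1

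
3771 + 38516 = 42287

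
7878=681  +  7197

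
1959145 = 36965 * 53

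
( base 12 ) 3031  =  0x1465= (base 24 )91d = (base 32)535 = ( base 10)5221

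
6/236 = 3/118  =  0.03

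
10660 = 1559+9101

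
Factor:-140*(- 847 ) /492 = 3^( - 1)*5^1*7^2*11^2 * 41^( - 1) = 29645/123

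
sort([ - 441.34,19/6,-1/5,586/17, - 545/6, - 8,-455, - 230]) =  [ - 455,-441.34, - 230, - 545/6  , - 8, -1/5,19/6,  586/17]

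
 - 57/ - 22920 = 19/7640 = 0.00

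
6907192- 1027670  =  5879522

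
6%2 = 0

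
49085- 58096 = - 9011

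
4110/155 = 26 + 16/31 = 26.52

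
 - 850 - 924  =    -  1774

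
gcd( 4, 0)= 4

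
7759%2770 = 2219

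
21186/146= 145  +  8/73 = 145.11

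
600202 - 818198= - 217996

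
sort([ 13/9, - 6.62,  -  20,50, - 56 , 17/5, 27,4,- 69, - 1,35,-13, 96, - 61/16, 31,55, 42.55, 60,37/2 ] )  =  [  -  69,-56, - 20, - 13, - 6.62,-61/16, - 1, 13/9, 17/5,4, 37/2, 27, 31, 35, 42.55, 50, 55,60,96 ] 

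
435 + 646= 1081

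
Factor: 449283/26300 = 2^(-2)*3^1*5^( - 2) * 31^1*263^( - 1 )*4831^1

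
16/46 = 8/23 = 0.35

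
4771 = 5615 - 844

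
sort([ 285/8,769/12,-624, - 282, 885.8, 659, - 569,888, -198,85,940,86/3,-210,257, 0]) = [ - 624,-569, - 282 ,  -  210,  -  198, 0,86/3,285/8,769/12, 85,257, 659 , 885.8,888,940]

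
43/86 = 1/2= 0.50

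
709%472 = 237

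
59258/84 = 29629/42 = 705.45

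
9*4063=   36567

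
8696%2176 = 2168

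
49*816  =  39984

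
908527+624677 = 1533204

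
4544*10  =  45440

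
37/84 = 37/84 = 0.44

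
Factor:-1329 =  - 3^1 * 443^1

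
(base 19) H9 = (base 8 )514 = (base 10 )332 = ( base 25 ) D7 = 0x14C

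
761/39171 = 761/39171 = 0.02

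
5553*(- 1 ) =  - 5553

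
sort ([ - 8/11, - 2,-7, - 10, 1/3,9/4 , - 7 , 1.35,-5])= [ - 10, - 7 ,-7, - 5, - 2, - 8/11, 1/3,1.35,9/4 ] 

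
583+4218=4801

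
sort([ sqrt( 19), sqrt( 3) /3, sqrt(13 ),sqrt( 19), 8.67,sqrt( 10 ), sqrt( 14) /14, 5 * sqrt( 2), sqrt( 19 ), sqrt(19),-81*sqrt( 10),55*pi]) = [- 81 * sqrt( 10),sqrt (14)/14, sqrt( 3)/3,sqrt (10 ), sqrt ( 13), sqrt(19),sqrt( 19 ), sqrt( 19), sqrt( 19 ),  5*sqrt( 2 ),8.67 , 55 * pi]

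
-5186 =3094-8280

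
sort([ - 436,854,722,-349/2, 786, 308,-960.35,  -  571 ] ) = [ - 960.35, - 571 ,-436, - 349/2,308,722, 786, 854 ] 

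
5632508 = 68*82831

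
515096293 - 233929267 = 281167026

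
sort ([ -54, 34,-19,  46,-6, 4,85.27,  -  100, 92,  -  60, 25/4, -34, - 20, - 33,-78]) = [ - 100, - 78, -60, - 54, - 34, - 33, - 20,-19,-6,4, 25/4, 34,46,85.27, 92]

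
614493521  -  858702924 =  - 244209403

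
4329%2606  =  1723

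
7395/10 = 1479/2=739.50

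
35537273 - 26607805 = 8929468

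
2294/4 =1147/2= 573.50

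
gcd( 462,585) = 3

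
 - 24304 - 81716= -106020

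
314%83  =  65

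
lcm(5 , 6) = 30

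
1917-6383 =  - 4466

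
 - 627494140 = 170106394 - 797600534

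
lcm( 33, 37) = 1221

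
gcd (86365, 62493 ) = 1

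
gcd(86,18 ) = 2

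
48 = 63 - 15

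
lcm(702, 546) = 4914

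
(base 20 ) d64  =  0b1010011001100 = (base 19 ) EE4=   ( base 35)4c4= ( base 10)5324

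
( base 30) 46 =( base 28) 4e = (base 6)330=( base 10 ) 126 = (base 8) 176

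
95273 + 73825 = 169098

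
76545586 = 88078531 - 11532945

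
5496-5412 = 84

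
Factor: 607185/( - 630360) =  - 2^( - 3)*17^ ( - 1) * 131^1 = -131/136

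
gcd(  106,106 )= 106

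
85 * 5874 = 499290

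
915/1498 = 915/1498 = 0.61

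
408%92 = 40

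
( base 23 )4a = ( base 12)86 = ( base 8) 146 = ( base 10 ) 102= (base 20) 52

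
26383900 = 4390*6010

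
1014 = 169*6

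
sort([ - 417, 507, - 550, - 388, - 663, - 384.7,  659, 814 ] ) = [ - 663, - 550,-417 , - 388, - 384.7,507,659,814]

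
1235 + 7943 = 9178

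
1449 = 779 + 670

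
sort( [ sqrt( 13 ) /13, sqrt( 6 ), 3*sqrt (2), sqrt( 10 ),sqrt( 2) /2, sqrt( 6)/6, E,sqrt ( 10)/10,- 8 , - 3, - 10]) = [ - 10, - 8,  -  3,sqrt(13)/13,  sqrt( 10) /10,sqrt( 6)/6, sqrt (2)/2, sqrt(6),E, sqrt(10),3*sqrt(2 ) ] 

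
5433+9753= 15186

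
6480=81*80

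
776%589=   187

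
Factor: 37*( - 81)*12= - 2^2*3^5*37^1 = - 35964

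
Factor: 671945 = 5^1*23^1*5843^1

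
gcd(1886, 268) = 2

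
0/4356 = 0 = 0.00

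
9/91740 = 3/30580 = 0.00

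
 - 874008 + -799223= - 1673231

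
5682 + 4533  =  10215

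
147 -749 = -602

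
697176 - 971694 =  - 274518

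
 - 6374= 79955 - 86329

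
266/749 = 38/107= 0.36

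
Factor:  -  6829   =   - 6829^1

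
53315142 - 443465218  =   - 390150076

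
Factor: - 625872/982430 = - 2^3*3^1*5^( -1)*13^1*59^1*5779^( - 1) = -18408/28895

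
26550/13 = 2042  +  4/13 = 2042.31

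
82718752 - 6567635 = 76151117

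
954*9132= 8711928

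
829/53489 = 829/53489  =  0.02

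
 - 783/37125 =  -29/1375 = -0.02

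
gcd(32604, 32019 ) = 39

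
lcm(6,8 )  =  24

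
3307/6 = 3307/6= 551.17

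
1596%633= 330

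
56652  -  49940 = 6712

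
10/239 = 10/239 = 0.04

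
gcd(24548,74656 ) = 4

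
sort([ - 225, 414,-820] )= [ - 820, - 225, 414]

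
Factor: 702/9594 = 3^1 * 41^( - 1) = 3/41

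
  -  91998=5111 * ( -18 ) 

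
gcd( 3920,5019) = 7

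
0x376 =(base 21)204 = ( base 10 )886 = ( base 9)1184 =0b1101110110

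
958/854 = 479/427 = 1.12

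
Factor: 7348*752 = 2^6*11^1*47^1*167^1 = 5525696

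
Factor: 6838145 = 5^1*1061^1*1289^1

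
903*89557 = 80869971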